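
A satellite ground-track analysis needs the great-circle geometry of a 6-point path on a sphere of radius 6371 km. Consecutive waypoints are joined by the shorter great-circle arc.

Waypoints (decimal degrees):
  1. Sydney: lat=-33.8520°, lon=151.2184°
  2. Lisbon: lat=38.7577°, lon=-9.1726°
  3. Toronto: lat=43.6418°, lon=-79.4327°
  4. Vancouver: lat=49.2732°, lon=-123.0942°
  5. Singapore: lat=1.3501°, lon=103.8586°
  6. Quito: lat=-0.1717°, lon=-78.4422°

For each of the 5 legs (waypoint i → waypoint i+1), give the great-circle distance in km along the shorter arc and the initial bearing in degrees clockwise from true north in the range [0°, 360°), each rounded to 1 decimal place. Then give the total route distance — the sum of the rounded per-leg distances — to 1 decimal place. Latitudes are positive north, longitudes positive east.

Leg 1: φ1=-0.5908289, φ2=0.6764495, Δφ=1.2672783, Δλ=-2.7993510 rad; a=sin²(Δφ/2)+cosφ1·cosφ2·sin²(Δλ/2)=0.9793893020; c=2·atan2(√a, √(1-a))=2.853468543; dist=6371·c=18179.448 ≈ 18179.4 km; running total=18179.4 km
Leg 1 bearing: y=sinΔλ·cosφ2=-0.26170064, x=cosφ1·sinφ2-sinφ1·cosφ2·cosΔλ=0.11070845; θ=atan2(y, x)=-67.0700° <0 so +360° → 292.9300° ≈ 292.9°
Leg 2: φ1=0.6764495, φ2=0.7616931, Δφ=0.0852436, Δλ=-1.2262701 rad; a=sin²(Δφ/2)+cosφ1·cosφ2·sin²(Δλ/2)=0.1886747593; c=2·atan2(√a, √(1-a))=0.898670973; dist=6371·c=5725.433 ≈ 5725.4 km; running total=23904.8 km
Leg 2 bearing: y=sinΔλ·cosφ2=-0.68114259, x=cosφ1·sinφ2-sinφ1·cosφ2·cosΔλ=0.38516380; θ=atan2(y, x)=-60.5133° <0 so +360° → 299.4867° ≈ 299.5°
Leg 3: φ1=0.7616931, φ2=0.8599796, Δφ=0.0982865, Δλ=-0.7620369 rad; a=sin²(Δφ/2)+cosφ1·cosφ2·sin²(Δλ/2)=0.0677054275; c=2·atan2(√a, √(1-a))=0.526464187; dist=6371·c=3354.103 ≈ 3354.1 km; running total=27258.9 km
Leg 3 bearing: y=sinΔλ·cosφ2=-0.45045120, x=cosφ1·sinφ2-sinφ1·cosφ2·cosΔλ=0.22266415; θ=atan2(y, x)=-63.6962° <0 so +360° → 296.3038° ≈ 296.3°
Leg 4: φ1=0.8599796, φ2=0.0235637, Δφ=-0.8364159, Δλ=3.9610736 rad; a=sin²(Δφ/2)+cosφ1·cosφ2·sin²(Δλ/2)=0.7136927723; c=2·atan2(√a, √(1-a))=2.012395246; dist=6371·c=12820.970 ≈ 12821.0 km; running total=40079.9 km
Leg 4 bearing: y=sinΔλ·cosφ2=-0.73058875, x=cosφ1·sinφ2-sinφ1·cosφ2·cosΔλ=0.53252387; θ=atan2(y, x)=-53.9118° <0 so +360° → 306.0882° ≈ 306.1°
Leg 5: φ1=0.0235637, φ2=-0.0029967, Δφ=-0.0265604, Δλ=-3.1817492 rad; a=sin²(Δφ/2)+cosφ1·cosφ2·sin²(Δλ/2)=0.9994912848; c=2·atan2(√a, √(1-a))=3.096479397; dist=6371·c=19727.670 ≈ 19727.7 km; running total=59807.6 km
Leg 5 bearing: y=sinΔλ·cosφ2=0.04014556, x=cosφ1·sinφ2-sinφ1·cosφ2·cosΔλ=0.02054652; θ=atan2(y, x)=62.8966° ≈ 62.9°

Leg 1: dist=18179.4 km, bearing=292.9°
Leg 2: dist=5725.4 km, bearing=299.5°
Leg 3: dist=3354.1 km, bearing=296.3°
Leg 4: dist=12821.0 km, bearing=306.1°
Leg 5: dist=19727.7 km, bearing=62.9°
Total: 59807.6 km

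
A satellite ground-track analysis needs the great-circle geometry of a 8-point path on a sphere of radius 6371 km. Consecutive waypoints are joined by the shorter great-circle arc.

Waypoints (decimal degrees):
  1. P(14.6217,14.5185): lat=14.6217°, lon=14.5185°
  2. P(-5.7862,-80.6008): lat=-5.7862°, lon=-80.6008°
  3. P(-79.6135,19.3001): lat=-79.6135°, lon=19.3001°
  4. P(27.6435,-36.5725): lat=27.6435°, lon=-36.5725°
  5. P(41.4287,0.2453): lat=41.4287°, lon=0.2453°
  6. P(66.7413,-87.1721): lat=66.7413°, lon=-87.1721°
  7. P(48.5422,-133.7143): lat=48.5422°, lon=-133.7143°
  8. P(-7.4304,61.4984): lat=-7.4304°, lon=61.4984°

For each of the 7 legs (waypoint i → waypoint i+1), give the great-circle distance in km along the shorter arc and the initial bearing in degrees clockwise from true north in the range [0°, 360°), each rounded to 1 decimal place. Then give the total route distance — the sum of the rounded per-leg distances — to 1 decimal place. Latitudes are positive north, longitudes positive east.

Leg 1: φ1=0.2551968, φ2=-0.1009882, Δφ=-0.3561850, Δλ=-1.6601450 rad; a=sin²(Δφ/2)+cosφ1·cosφ2·sin²(Δλ/2)=0.5556749095; c=2·atan2(√a, √(1-a))=1.682377540; dist=6371·c=10718.427 ≈ 10718.4 km; running total=10718.4 km
Leg 1 bearing: y=sinΔλ·cosφ2=-0.99093641, x=cosφ1·sinφ2-sinφ1·cosφ2·cosΔλ=-0.07514155; θ=atan2(y, x)=-94.3364° <0 so +360° → 265.6636° ≈ 265.7°
Leg 2: φ1=-0.1009882, φ2=-1.3895177, Δφ=-1.2885295, Δλ=1.7435996 rad; a=sin²(Δφ/2)+cosφ1·cosφ2·sin²(Δλ/2)=0.4658384049; c=2·atan2(√a, √(1-a))=1.502419868; dist=6371·c=9571.917 ≈ 9571.9 km; running total=20290.3 km
Leg 2 bearing: y=sinΔλ·cosφ2=0.17760230, x=cosφ1·sinφ2-sinφ1·cosφ2·cosΔλ=-0.98172774; θ=atan2(y, x)=169.7456° ≈ 169.7°
Leg 3: φ1=-1.3895177, φ2=0.4824701, Δφ=1.8719878, Δλ=-0.9751608 rad; a=sin²(Δφ/2)+cosφ1·cosφ2·sin²(Δλ/2)=0.6833822140; c=2·atan2(√a, √(1-a))=1.946325017; dist=6371·c=12400.037 ≈ 12400.0 km; running total=32690.3 km
Leg 3 bearing: y=sinΔλ·cosφ2=-0.73330097, x=cosφ1·sinφ2-sinφ1·cosφ2·cosΔλ=0.57249764; θ=atan2(y, x)=-52.0204° <0 so +360° → 307.9796° ≈ 308.0°
Leg 4: φ1=0.4824701, φ2=0.7230672, Δφ=0.2405971, Δλ=0.6425918 rad; a=sin²(Δφ/2)+cosφ1·cosφ2·sin²(Δλ/2)=0.0806403529; c=2·atan2(√a, √(1-a))=0.575869182; dist=6371·c=3668.863 ≈ 3668.9 km; running total=36359.2 km
Leg 4 bearing: y=sinΔλ·cosφ2=0.44932224, x=cosφ1·sinφ2-sinφ1·cosφ2·cosΔλ=0.30766779; θ=atan2(y, x)=55.5991° ≈ 55.6°
Leg 5: φ1=0.7230672, φ2=1.1648554, Δφ=0.4417882, Δλ=-1.5257215 rad; a=sin²(Δφ/2)+cosφ1·cosφ2·sin²(Δλ/2)=0.1893729711; c=2·atan2(√a, √(1-a))=0.900454276; dist=6371·c=5736.794 ≈ 5736.8 km; running total=42096.0 km
Leg 5 bearing: y=sinΔλ·cosφ2=-0.39448228, x=cosφ1·sinφ2-sinφ1·cosφ2·cosΔλ=0.67707247; θ=atan2(y, x)=-30.2263° <0 so +360° → 329.7737° ≈ 329.8°
Leg 6: φ1=1.1648554, φ2=0.8472212, Δφ=-0.3176342, Δλ=-0.8123146 rad; a=sin²(Δφ/2)+cosφ1·cosφ2·sin²(Δλ/2)=0.0658196324; c=2·atan2(√a, √(1-a))=0.518909049; dist=6371·c=3305.970 ≈ 3306.0 km; running total=45402.0 km
Leg 6 bearing: y=sinΔλ·cosφ2=-0.48058287, x=cosφ1·sinφ2-sinφ1·cosφ2·cosΔλ=-0.12243260; θ=atan2(y, x)=-104.2926° <0 so +360° → 255.7074° ≈ 255.7°
Leg 7: φ1=0.8472212, φ2=-0.1296849, Δφ=-0.9769062, Δλ=3.4071044 rad; a=sin²(Δφ/2)+cosφ1·cosφ2·sin²(Δλ/2)=0.8652114238; c=2·atan2(√a, √(1-a))=2.389737180; dist=6371·c=15225.016 ≈ 15225.0 km; running total=60627.0 km
Leg 7 bearing: y=sinΔλ·cosφ2=-0.26019959, x=cosφ1·sinφ2-sinφ1·cosφ2·cosΔλ=0.63148922; θ=atan2(y, x)=-22.3937° <0 so +360° → 337.6063° ≈ 337.6°

Leg 1: dist=10718.4 km, bearing=265.7°
Leg 2: dist=9571.9 km, bearing=169.7°
Leg 3: dist=12400.0 km, bearing=308.0°
Leg 4: dist=3668.9 km, bearing=55.6°
Leg 5: dist=5736.8 km, bearing=329.8°
Leg 6: dist=3306.0 km, bearing=255.7°
Leg 7: dist=15225.0 km, bearing=337.6°
Total: 60627.0 km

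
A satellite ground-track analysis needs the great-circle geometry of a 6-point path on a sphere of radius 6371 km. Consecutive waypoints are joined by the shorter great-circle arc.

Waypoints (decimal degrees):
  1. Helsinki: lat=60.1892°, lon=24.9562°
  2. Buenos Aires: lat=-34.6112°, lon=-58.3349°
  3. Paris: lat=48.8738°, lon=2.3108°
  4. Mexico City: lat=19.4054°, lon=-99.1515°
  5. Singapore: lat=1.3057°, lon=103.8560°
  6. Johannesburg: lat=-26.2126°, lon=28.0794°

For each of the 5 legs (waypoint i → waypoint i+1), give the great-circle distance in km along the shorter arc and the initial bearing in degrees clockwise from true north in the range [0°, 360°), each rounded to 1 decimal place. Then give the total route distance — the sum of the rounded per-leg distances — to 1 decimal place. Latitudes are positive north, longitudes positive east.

Leg 1: φ1=1.0504997, φ2=-0.6040794, Δφ=-1.6545791, Δλ=-1.4537039 rad; a=sin²(Δφ/2)+cosφ1·cosφ2·sin²(Δλ/2)=0.7225209197; c=2·atan2(√a, √(1-a))=2.032017308; dist=6371·c=12945.982 ≈ 12946.0 km; running total=12946.0 km
Leg 1 bearing: y=sinΔλ·cosφ2=-0.81738970, x=cosφ1·sinφ2-sinφ1·cosφ2·cosΔλ=-0.36580301; θ=atan2(y, x)=-114.1097° <0 so +360° → 245.8903° ≈ 245.9°
Leg 2: φ1=-0.6040794, φ2=0.8530087, Δφ=1.4570881, Δλ=1.0584671 rad; a=sin²(Δφ/2)+cosφ1·cosφ2·sin²(Δλ/2)=0.5812484593; c=2·atan2(√a, √(1-a))=1.734017007; dist=6371·c=11047.422 ≈ 11047.4 km; running total=23993.4 km
Leg 2 bearing: y=sinΔλ·cosφ2=0.57327189, x=cosφ1·sinφ2-sinφ1·cosφ2·cosΔλ=0.80309034; θ=atan2(y, x)=35.5205° ≈ 35.5°
Leg 3: φ1=0.8530087, φ2=0.3386881, Δφ=-0.5143206, Δλ=-1.7708512 rad; a=sin²(Δφ/2)+cosφ1·cosφ2·sin²(Δλ/2)=0.4365037185; c=2·atan2(√a, √(1-a))=1.443459925; dist=6371·c=9196.283 ≈ 9196.3 km; running total=33189.7 km
Leg 3 bearing: y=sinΔλ·cosφ2=-0.92438003, x=cosφ1·sinφ2-sinφ1·cosφ2·cosΔλ=0.35971439; θ=atan2(y, x)=-68.7369° <0 so +360° → 291.2631° ≈ 291.3°
Leg 4: φ1=0.3386881, φ2=0.0227888, Δφ=-0.3158994, Δλ=3.5431493 rad; a=sin²(Δφ/2)+cosφ1·cosφ2·sin²(Δλ/2)=0.9301838161; c=2·atan2(√a, √(1-a))=2.606786869; dist=6371·c=16607.839 ≈ 16607.8 km; running total=49797.5 km
Leg 4 bearing: y=sinΔλ·cosφ2=-0.39075013, x=cosφ1·sinφ2-sinφ1·cosφ2·cosΔλ=0.32723366; θ=atan2(y, x)=-50.0555° <0 so +360° → 309.9445° ≈ 309.9°
Leg 5: φ1=0.0227888, φ2=-0.4574962, Δφ=-0.4802849, Δλ=-1.3225512 rad; a=sin²(Δφ/2)+cosφ1·cosφ2·sin²(Δλ/2)=0.3948433795; c=2·atan2(√a, √(1-a))=1.358900971; dist=6371·c=8657.558 ≈ 8657.6 km; running total=58455.1 km
Leg 5 bearing: y=sinΔλ·cosφ2=-0.86965885, x=cosφ1·sinφ2-sinφ1·cosφ2·cosΔλ=-0.44661149; θ=atan2(y, x)=-117.1827° <0 so +360° → 242.8173° ≈ 242.8°

Leg 1: dist=12946.0 km, bearing=245.9°
Leg 2: dist=11047.4 km, bearing=35.5°
Leg 3: dist=9196.3 km, bearing=291.3°
Leg 4: dist=16607.8 km, bearing=309.9°
Leg 5: dist=8657.6 km, bearing=242.8°
Total: 58455.1 km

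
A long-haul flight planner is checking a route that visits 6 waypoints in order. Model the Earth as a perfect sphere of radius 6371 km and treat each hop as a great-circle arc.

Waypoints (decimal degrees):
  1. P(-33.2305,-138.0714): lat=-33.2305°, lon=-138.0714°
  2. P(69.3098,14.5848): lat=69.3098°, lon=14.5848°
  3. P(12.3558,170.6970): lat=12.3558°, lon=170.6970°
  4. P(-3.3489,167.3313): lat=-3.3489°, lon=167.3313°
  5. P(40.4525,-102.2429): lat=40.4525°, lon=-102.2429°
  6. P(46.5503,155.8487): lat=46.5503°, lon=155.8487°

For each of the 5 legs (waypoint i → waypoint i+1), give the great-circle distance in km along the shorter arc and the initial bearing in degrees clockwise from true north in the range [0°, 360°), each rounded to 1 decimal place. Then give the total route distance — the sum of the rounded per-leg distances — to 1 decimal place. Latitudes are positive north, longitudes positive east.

Leg 1: φ1=-0.5799816, φ2=1.2096842, Δφ=1.7896659, Δλ=2.6643533 rad; a=sin²(Δφ/2)+cosφ1·cosφ2·sin²(Δλ/2)=0.8875905678; c=2·atan2(√a, √(1-a))=2.457798097; dist=6371·c=15658.632 ≈ 15658.6 km; running total=15658.6 km
Leg 1 bearing: y=sinΔλ·cosφ2=0.16228766, x=cosφ1·sinφ2-sinφ1·cosφ2·cosΔλ=0.61053822; θ=atan2(y, x)=14.8856° ≈ 14.9°
Leg 2: φ1=1.2096842, φ2=0.2156494, Δφ=-0.9940348, Δλ=2.7246719 rad; a=sin²(Δφ/2)+cosφ1·cosφ2·sin²(Δλ/2)=0.5576932038; c=2·atan2(√a, √(1-a))=1.686440324; dist=6371·c=10744.311 ≈ 10744.3 km; running total=26402.9 km
Leg 2 bearing: y=sinΔλ·cosφ2=0.39556738, x=cosφ1·sinφ2-sinφ1·cosφ2·cosΔλ=0.91115993; θ=atan2(y, x)=23.4674° ≈ 23.5°
Leg 3: φ1=0.2156494, φ2=-0.0584493, Δφ=-0.2740987, Δλ=-0.0587425 rad; a=sin²(Δφ/2)+cosφ1·cosφ2·sin²(Δλ/2)=0.0195062364; c=2·atan2(√a, √(1-a))=0.280245633; dist=6371·c=1785.445 ≈ 1785.4 km; running total=28188.3 km
Leg 3 bearing: y=sinΔλ·cosφ2=-0.05860851, x=cosφ1·sinφ2-sinφ1·cosφ2·cosΔλ=-0.27031096; θ=atan2(y, x)=-167.7665° <0 so +360° → 192.2335° ≈ 192.2°
Leg 4: φ1=-0.0584493, φ2=0.7060293, Δφ=0.7644786, Δλ=-4.7049574 rad; a=sin²(Δφ/2)+cosφ1·cosφ2·sin²(Δλ/2)=0.5217733440; c=2·atan2(√a, √(1-a))=1.614356790; dist=6371·c=10285.067 ≈ 10285.1 km; running total=38473.4 km
Leg 4 bearing: y=sinΔλ·cosφ2=0.76092310, x=cosφ1·sinφ2-sinφ1·cosφ2·cosΔλ=0.64737911; θ=atan2(y, x)=49.6095° ≈ 49.6°
Leg 5: φ1=0.7060293, φ2=0.8124560, Δφ=0.1064267, Δλ=4.5045482 rad; a=sin²(Δφ/2)+cosφ1·cosφ2·sin²(Δλ/2)=0.3184786478; c=2·atan2(√a, √(1-a))=1.199265001; dist=6371·c=7640.517 ≈ 7640.5 km; running total=46113.9 km
Leg 5 bearing: y=sinΔλ·cosφ2=-0.67291696, x=cosφ1·sinφ2-sinφ1·cosφ2·cosΔλ=0.64450195; θ=atan2(y, x)=-46.2356° <0 so +360° → 313.7644° ≈ 313.8°

Leg 1: dist=15658.6 km, bearing=14.9°
Leg 2: dist=10744.3 km, bearing=23.5°
Leg 3: dist=1785.4 km, bearing=192.2°
Leg 4: dist=10285.1 km, bearing=49.6°
Leg 5: dist=7640.5 km, bearing=313.8°
Total: 46113.9 km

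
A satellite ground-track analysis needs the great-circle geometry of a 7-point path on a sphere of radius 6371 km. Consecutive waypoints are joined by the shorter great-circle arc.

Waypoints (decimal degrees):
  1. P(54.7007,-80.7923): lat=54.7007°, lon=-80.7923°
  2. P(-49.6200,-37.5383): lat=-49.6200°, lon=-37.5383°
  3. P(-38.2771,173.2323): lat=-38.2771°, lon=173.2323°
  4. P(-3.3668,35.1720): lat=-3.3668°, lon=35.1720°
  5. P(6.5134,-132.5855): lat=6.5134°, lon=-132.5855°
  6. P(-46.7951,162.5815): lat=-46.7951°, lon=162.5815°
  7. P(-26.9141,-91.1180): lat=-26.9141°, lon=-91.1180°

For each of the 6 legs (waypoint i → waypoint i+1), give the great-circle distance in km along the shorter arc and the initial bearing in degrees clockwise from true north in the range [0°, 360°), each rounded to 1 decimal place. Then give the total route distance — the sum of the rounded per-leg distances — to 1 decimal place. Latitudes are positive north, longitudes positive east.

Leg 1: dist=12279.2 km, bearing=151.7°
Leg 2: dist=9785.1 km, bearing=203.7°
Leg 3: dist=13691.5 km, bearing=232.8°
Leg 4: dist=18614.6 km, bearing=284.9°
Leg 5: dist=8681.9 km, bearing=219.3°
Leg 6: dist=8992.8 km, bearing=119.9°
Total: 72045.1 km

Leg 1: φ1=0.9547073, φ2=-0.8660324, Δφ=-1.8207397, Δλ=0.7549247 rad; a=sin²(Δφ/2)+cosφ1·cosφ2·sin²(Δλ/2)=0.6745271456; c=2·atan2(√a, √(1-a))=1.927358056; dist=6371·c=12279.198 ≈ 12279.2 km; running total=12279.2 km
Leg 1 bearing: y=sinΔλ·cosφ2=0.44393151, x=cosφ1·sinφ2-sinφ1·cosφ2·cosΔλ=-0.82527930; θ=atan2(y, x)=151.7235° ≈ 151.7°
Leg 2: φ1=-0.8660324, φ2=-0.6680614, Δφ=0.1979710, Δλ=3.6786409 rad; a=sin²(Δφ/2)+cosφ1·cosφ2·sin²(Δλ/2)=0.4825487720; c=2·atan2(√a, √(1-a))=1.535886781; dist=6371·c=9785.135 ≈ 9785.1 km; running total=22064.3 km
Leg 2 bearing: y=sinΔλ·cosφ2=-0.40161989, x=cosφ1·sinφ2-sinφ1·cosφ2·cosΔλ=-0.91514113; θ=atan2(y, x)=-156.3052° <0 so +360° → 203.6948° ≈ 203.7°
Leg 3: φ1=-0.6680614, φ2=-0.0587617, Δφ=0.6092997, Δλ=-2.4096068 rad; a=sin²(Δφ/2)+cosφ1·cosφ2·sin²(Δλ/2)=0.7732756298; c=2·atan2(√a, √(1-a))=2.149036739; dist=6371·c=13691.513 ≈ 13691.5 km; running total=35755.8 km
Leg 3 bearing: y=sinΔλ·cosφ2=-0.66719457, x=cosφ1·sinφ2-sinφ1·cosφ2·cosΔλ=-0.50609596; θ=atan2(y, x)=-127.1819° <0 so +360° → 232.8181° ≈ 232.8°
Leg 4: φ1=-0.0587617, φ2=0.1136803, Δφ=0.1724420, Δλ=-2.9279207 rad; a=sin²(Δφ/2)+cosφ1·cosφ2·sin²(Δλ/2)=0.9879685059; c=2·atan2(√a, √(1-a))=2.921774015; dist=6371·c=18614.622 ≈ 18614.6 km; running total=54370.4 km
Leg 4 bearing: y=sinΔλ·cosφ2=-0.21068104, x=cosφ1·sinφ2-sinφ1·cosφ2·cosΔλ=0.05621785; θ=atan2(y, x)=-75.0594° <0 so +360° → 284.9406° ≈ 284.9°
Leg 5: φ1=0.1136803, φ2=-0.8167286, Δφ=-0.9304088, Δλ=5.1516360 rad; a=sin²(Δφ/2)+cosφ1·cosφ2·sin²(Δλ/2)=0.3967139100; c=2·atan2(√a, √(1-a))=1.362726054; dist=6371·c=8681.928 ≈ 8681.9 km; running total=63052.3 km
Leg 5 bearing: y=sinΔλ·cosφ2=-0.61962093, x=cosφ1·sinφ2-sinφ1·cosφ2·cosΔλ=-0.75723037; θ=atan2(y, x)=-140.7075° <0 so +360° → 219.2925° ≈ 219.3°
Leg 6: φ1=-0.8167286, φ2=-0.4697397, Δφ=0.3469889, Δλ=-4.4278916 rad; a=sin²(Δφ/2)+cosφ1·cosφ2·sin²(Δλ/2)=0.4206979126; c=2·atan2(√a, √(1-a))=1.411519555; dist=6371·c=8992.791 ≈ 8992.8 km; running total=72045.1 km
Leg 6 bearing: y=sinΔλ·cosφ2=0.85584291, x=cosφ1·sinφ2-sinφ1·cosφ2·cosΔλ=-0.49231862; θ=atan2(y, x)=119.9094° ≈ 119.9°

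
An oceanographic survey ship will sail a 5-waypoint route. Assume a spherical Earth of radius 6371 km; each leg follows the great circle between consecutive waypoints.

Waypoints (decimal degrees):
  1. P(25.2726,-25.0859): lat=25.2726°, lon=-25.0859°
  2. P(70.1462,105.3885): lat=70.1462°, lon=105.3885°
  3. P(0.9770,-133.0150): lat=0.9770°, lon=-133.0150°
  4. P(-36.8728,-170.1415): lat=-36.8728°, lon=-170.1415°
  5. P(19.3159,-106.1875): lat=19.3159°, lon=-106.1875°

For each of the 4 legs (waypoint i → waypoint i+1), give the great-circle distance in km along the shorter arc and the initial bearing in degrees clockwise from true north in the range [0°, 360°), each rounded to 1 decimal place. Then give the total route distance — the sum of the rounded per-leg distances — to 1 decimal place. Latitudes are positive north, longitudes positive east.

Leg 1: dist=8710.4 km, bearing=15.3°
Leg 2: dist=11043.4 km, bearing=59.7°
Leg 3: dist=5685.9 km, bearing=218.3°
Leg 4: dist=9157.6 km, bearing=58.8°
Total: 34597.3 km

Leg 1: φ1=0.4410901, φ2=1.2242821, Δφ=0.7831921, Δλ=2.2772079 rad; a=sin²(Δφ/2)+cosφ1·cosφ2·sin²(Δλ/2)=0.3989004475; c=2·atan2(√a, √(1-a))=1.367193438; dist=6371·c=8710.389 ≈ 8710.4 km; running total=8710.4 km
Leg 1 bearing: y=sinΔλ·cosφ2=0.25834855, x=cosφ1·sinφ2-sinφ1·cosφ2·cosΔλ=0.94465420; θ=atan2(y, x)=15.2955° ≈ 15.3°
Leg 2: φ1=1.2242821, φ2=0.0170519, Δφ=-1.2072303, Δλ=-4.1609260 rad; a=sin²(Δφ/2)+cosφ1·cosφ2·sin²(Δλ/2)=0.5809378207; c=2·atan2(√a, √(1-a))=1.733387394; dist=6371·c=11043.411 ≈ 11043.4 km; running total=19753.8 km
Leg 2 bearing: y=sinΔλ·cosφ2=0.85163511, x=cosφ1·sinφ2-sinφ1·cosφ2·cosΔλ=0.49851170; θ=atan2(y, x)=59.6571° ≈ 59.7°
Leg 3: φ1=0.0170519, φ2=-0.6435518, Δφ=-0.6606036, Δλ=-0.6479797 rad; a=sin²(Δφ/2)+cosφ1·cosφ2·sin²(Δλ/2)=0.1862521964; c=2·atan2(√a, √(1-a))=0.892463751; dist=6371·c=5685.887 ≈ 5685.9 km; running total=25439.7 km
Leg 3 bearing: y=sinΔλ·cosφ2=-0.48284311, x=cosφ1·sinφ2-sinφ1·cosφ2·cosΔλ=-0.61082878; θ=atan2(y, x)=-141.6746° <0 so +360° → 218.3254° ≈ 218.3°
Leg 4: φ1=-0.6435518, φ2=0.3371261, Δφ=0.9806778, Δλ=1.1162079 rad; a=sin²(Δφ/2)+cosφ1·cosφ2·sin²(Δλ/2)=0.4334955960; c=2·atan2(√a, √(1-a))=1.437392179; dist=6371·c=9157.626 ≈ 9157.6 km; running total=34597.3 km
Leg 4 bearing: y=sinΔλ·cosφ2=0.84786780, x=cosφ1·sinφ2-sinφ1·cosφ2·cosΔλ=0.51325321; θ=atan2(y, x)=58.8116° ≈ 58.8°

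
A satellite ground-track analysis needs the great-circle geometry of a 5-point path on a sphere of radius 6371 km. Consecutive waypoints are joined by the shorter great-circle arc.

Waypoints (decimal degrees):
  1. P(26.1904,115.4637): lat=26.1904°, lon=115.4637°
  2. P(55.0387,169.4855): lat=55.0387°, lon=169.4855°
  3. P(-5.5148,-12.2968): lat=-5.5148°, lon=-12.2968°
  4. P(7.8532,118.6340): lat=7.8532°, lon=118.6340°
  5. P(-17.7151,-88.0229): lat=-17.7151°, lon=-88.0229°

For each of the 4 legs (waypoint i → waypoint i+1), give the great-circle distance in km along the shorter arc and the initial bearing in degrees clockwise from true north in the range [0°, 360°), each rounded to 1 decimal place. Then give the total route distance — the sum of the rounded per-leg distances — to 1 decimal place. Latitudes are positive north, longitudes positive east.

Leg 1: dist=5383.0 km, bearing=38.3°
Leg 2: dist=14506.0 km, bearing=2.3°
Leg 3: dist=14592.5 km, bearing=84.4°
Leg 4: dist=16928.5 km, bearing=113.4°
Total: 51410.0 km

Leg 1: φ1=0.4571087, φ2=0.9606065, Δφ=0.5034978, Δλ=0.9428583 rad; a=sin²(Δφ/2)+cosφ1·cosφ2·sin²(Δλ/2)=0.1681078017; c=2·atan2(√a, √(1-a))=0.844928987; dist=6371·c=5383.043 ≈ 5383.0 km; running total=5383.0 km
Leg 1 bearing: y=sinΔλ·cosφ2=0.46371348, x=cosφ1·sinφ2-sinφ1·cosφ2·cosΔλ=0.58682202; θ=atan2(y, x)=38.3162° ≈ 38.3°
Leg 2: φ1=0.9606065, φ2=-0.0962514, Δφ=-1.0568579, Δλ=-3.1726997 rad; a=sin²(Δφ/2)+cosφ1·cosφ2·sin²(Δλ/2)=0.8244274324; c=2·atan2(√a, √(1-a))=2.276874845; dist=6371·c=14505.970 ≈ 14506.0 km; running total=19889.0 km
Leg 2 bearing: y=sinΔλ·cosφ2=0.03095803, x=cosφ1·sinφ2-sinφ1·cosφ2·cosΔλ=0.76028216; θ=atan2(y, x)=2.3317° ≈ 2.3°
Leg 3: φ1=-0.0962514, φ2=0.1370642, Δφ=0.2333156, Δλ=2.2851736 rad; a=sin²(Δφ/2)+cosφ1·cosφ2·sin²(Δλ/2)=0.8295648815; c=2·atan2(√a, √(1-a))=2.290457315; dist=6371·c=14592.504 ≈ 14592.5 km; running total=34481.5 km
Leg 3 bearing: y=sinΔλ·cosφ2=0.74841585, x=cosφ1·sinφ2-sinφ1·cosφ2·cosΔλ=0.07363199; θ=atan2(y, x)=84.3811° ≈ 84.4°
Leg 4: φ1=0.1370642, φ2=-0.3091868, Δφ=-0.4462510, Δλ=-3.6068433 rad; a=sin²(Δφ/2)+cosφ1·cosφ2·sin²(Δλ/2)=0.9424611642; c=2·atan2(√a, √(1-a))=2.657123541; dist=6371·c=16928.534 ≈ 16928.5 km; running total=51410.0 km
Leg 4 bearing: y=sinΔλ·cosφ2=0.42737260, x=cosφ1·sinφ2-sinφ1·cosφ2·cosΔλ=-0.18510843; θ=atan2(y, x)=113.4189° ≈ 113.4°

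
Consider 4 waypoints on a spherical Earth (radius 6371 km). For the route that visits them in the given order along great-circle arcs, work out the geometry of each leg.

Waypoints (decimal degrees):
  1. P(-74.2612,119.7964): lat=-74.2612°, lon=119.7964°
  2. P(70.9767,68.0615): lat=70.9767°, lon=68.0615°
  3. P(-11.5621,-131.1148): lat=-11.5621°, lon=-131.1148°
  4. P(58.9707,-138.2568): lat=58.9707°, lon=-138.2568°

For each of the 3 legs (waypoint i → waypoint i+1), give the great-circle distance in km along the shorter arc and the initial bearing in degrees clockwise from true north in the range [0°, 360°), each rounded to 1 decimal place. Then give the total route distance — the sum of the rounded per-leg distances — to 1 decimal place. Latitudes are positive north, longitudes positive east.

Leg 1: φ1=-1.2961024, φ2=1.2387771, Δφ=2.5348796, Δλ=-0.9029443 rad; a=sin²(Δφ/2)+cosφ1·cosφ2·sin²(Δλ/2)=0.9275931051; c=2·atan2(√a, √(1-a))=2.596706316; dist=6371·c=16543.616 ≈ 16543.6 km; running total=16543.6 km
Leg 1 bearing: y=sinΔλ·cosφ2=-0.25592293, x=cosφ1·sinφ2-sinφ1·cosφ2·cosΔλ=0.45073274; θ=atan2(y, x)=-29.5876° <0 so +360° → 330.4124° ≈ 330.4°
Leg 2: φ1=1.2387771, φ2=-0.2017967, Δφ=-1.4405738, Δλ=-3.4762822 rad; a=sin²(Δφ/2)+cosφ1·cosφ2·sin²(Δλ/2)=0.7455513598; c=2·atan2(√a, √(1-a))=2.084151519; dist=6371·c=13278.129 ≈ 13278.1 km; running total=29821.7 km
Leg 2 bearing: y=sinΔλ·cosφ2=0.32181056, x=cosφ1·sinφ2-sinφ1·cosφ2·cosΔλ=0.80947889; θ=atan2(y, x)=21.6804° ≈ 21.7°
Leg 3: φ1=-0.2017967, φ2=1.0292329, Δφ=1.2310296, Δλ=-0.1246514 rad; a=sin²(Δφ/2)+cosφ1·cosφ2·sin²(Δλ/2)=0.3353256078; c=2·atan2(√a, √(1-a))=1.235182529; dist=6371·c=7869.348 ≈ 7869.3 km; running total=37691.0 km
Leg 3 bearing: y=sinΔλ·cosφ2=-0.06408859, x=cosφ1·sinφ2-sinφ1·cosφ2·cosΔλ=0.94203080; θ=atan2(y, x)=-3.8920° <0 so +360° → 356.1080° ≈ 356.1°

Leg 1: dist=16543.6 km, bearing=330.4°
Leg 2: dist=13278.1 km, bearing=21.7°
Leg 3: dist=7869.3 km, bearing=356.1°
Total: 37691.0 km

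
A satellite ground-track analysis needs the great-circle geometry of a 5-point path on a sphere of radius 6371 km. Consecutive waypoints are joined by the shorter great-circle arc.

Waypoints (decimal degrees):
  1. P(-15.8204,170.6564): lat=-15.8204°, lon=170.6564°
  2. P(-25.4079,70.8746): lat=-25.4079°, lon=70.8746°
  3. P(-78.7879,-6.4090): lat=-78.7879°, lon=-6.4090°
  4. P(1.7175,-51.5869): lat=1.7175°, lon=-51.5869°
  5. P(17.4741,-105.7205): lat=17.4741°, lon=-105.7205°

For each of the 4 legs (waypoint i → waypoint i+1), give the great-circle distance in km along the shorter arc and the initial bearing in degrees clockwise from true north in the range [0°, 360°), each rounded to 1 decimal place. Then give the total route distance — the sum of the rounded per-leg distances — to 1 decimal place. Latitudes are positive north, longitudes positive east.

Leg 1: dist=10203.0 km, bearing=242.9°
Leg 2: dist=6965.6 km, bearing=192.3°
Leg 3: dist=9320.7 km, bearing=314.5°
Leg 4: dist=6162.0 km, bearing=290.1°
Total: 32651.3 km

Leg 1: φ1=-0.2761181, φ2=-0.4434515, Δφ=-0.1673334, Δλ=-1.7415209 rad; a=sin²(Δφ/2)+cosφ1·cosφ2·sin²(Δλ/2)=0.5153394638; c=2·atan2(√a, √(1-a))=1.601480069; dist=6371·c=10203.030 ≈ 10203.0 km; running total=10203.0 km
Leg 1 bearing: y=sinΔλ·cosφ2=-0.89014424, x=cosφ1·sinφ2-sinφ1·cosφ2·cosΔλ=-0.45464496; θ=atan2(y, x)=-117.0559° <0 so +360° → 242.9441° ≈ 242.9°
Leg 2: φ1=-0.4434515, φ2=-1.3751083, Δφ=-0.9316568, Δλ=-1.3488533 rad; a=sin²(Δφ/2)+cosφ1·cosφ2·sin²(Δλ/2)=0.2702338550; c=2·atan2(√a, √(1-a))=1.093327805; dist=6371·c=6965.591 ≈ 6965.6 km; running total=17168.6 km
Leg 2 bearing: y=sinΔλ·cosφ2=-0.18967217, x=cosφ1·sinφ2-sinφ1·cosφ2·cosΔλ=-0.86767191; θ=atan2(y, x)=-167.6692° <0 so +360° → 192.3308° ≈ 192.3°
Leg 3: φ1=-1.3751083, φ2=0.0299760, Δφ=1.4050843, Δλ=-0.7885031 rad; a=sin²(Δφ/2)+cosφ1·cosφ2·sin²(Δλ/2)=0.4461988680; c=2·atan2(√a, √(1-a))=1.462985332; dist=6371·c=9320.680 ≈ 9320.7 km; running total=26489.3 km
Leg 3 bearing: y=sinΔλ·cosφ2=-0.70898024, x=cosφ1·sinφ2-sinφ1·cosφ2·cosΔλ=0.69697114; θ=atan2(y, x)=-45.4894° <0 so +360° → 314.5106° ≈ 314.5°
Leg 4: φ1=0.0299760, φ2=0.3049806, Δφ=0.2750045, Δλ=-0.9448096 rad; a=sin²(Δφ/2)+cosφ1·cosφ2·sin²(Δλ/2)=0.2161958376; c=2·atan2(√a, √(1-a))=0.967198381; dist=6371·c=6162.021 ≈ 6162.0 km; running total=32651.3 km
Leg 4 bearing: y=sinΔλ·cosφ2=-0.77298834, x=cosφ1·sinφ2-sinφ1·cosφ2·cosΔλ=0.28338987; θ=atan2(y, x)=-69.8663° <0 so +360° → 290.1337° ≈ 290.1°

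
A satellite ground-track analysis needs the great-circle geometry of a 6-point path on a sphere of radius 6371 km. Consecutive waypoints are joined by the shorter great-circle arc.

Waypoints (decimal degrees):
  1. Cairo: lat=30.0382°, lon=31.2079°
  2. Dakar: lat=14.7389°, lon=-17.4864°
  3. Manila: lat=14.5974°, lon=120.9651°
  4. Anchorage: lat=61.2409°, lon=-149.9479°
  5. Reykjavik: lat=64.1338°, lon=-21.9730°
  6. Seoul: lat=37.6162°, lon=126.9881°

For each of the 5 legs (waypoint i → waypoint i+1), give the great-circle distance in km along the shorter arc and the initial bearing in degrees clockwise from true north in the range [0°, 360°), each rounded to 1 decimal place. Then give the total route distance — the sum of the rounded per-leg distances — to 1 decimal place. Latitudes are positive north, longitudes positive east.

Leg 1: dist=5243.8 km, bearing=262.2°
Leg 2: dist=14401.5 km, bearing=56.3°
Leg 3: dist=8539.7 km, bearing=29.6°
Leg 4: dist=5418.0 km, bearing=27.2°
Leg 5: dist=8377.2 km, bearing=25.0°
Total: 41980.2 km

Leg 1: φ1=0.5242655, φ2=0.2572423, Δφ=-0.2670232, Δλ=-0.8498759 rad; a=sin²(Δφ/2)+cosφ1·cosφ2·sin²(Δλ/2)=0.1600127970; c=2·atan2(√a, √(1-a))=0.823068598; dist=6371·c=5243.770 ≈ 5243.8 km; running total=5243.8 km
Leg 1 bearing: y=sinΔλ·cosφ2=-0.72648047, x=cosφ1·sinφ2-sinφ1·cosφ2·cosΔλ=-0.09930224; θ=atan2(y, x)=-97.7835° <0 so +360° → 262.2165° ≈ 262.2°
Leg 2: φ1=0.2572423, φ2=0.2547727, Δφ=-0.0024696, Δλ=2.4164345 rad; a=sin²(Δφ/2)+cosφ1·cosφ2·sin²(Δλ/2)=0.8181435232; c=2·atan2(√a, √(1-a))=2.260472043; dist=6371·c=14401.467 ≈ 14401.5 km; running total=19645.3 km
Leg 2 bearing: y=sinΔλ·cosφ2=0.64184436, x=cosφ1·sinφ2-sinφ1·cosφ2·cosΔλ=0.42798903; θ=atan2(y, x)=56.3042° ≈ 56.3°
Leg 3: φ1=0.2547727, φ2=1.0688553, Δφ=0.8140826, Δλ=-4.7283238 rad; a=sin²(Δφ/2)+cosφ1·cosφ2·sin²(Δλ/2)=0.3858214451; c=2·atan2(√a, √(1-a))=1.340406457; dist=6371·c=8539.730 ≈ 8539.7 km; running total=28185.0 km
Leg 3 bearing: y=sinΔλ·cosφ2=0.48106693, x=cosφ1·sinφ2-sinφ1·cosφ2·cosΔλ=0.84642049; θ=atan2(y, x)=29.6119° ≈ 29.6°
Leg 4: φ1=1.0688553, φ2=1.1193460, Δφ=0.0504906, Δλ=2.2335834 rad; a=sin²(Δφ/2)+cosφ1·cosφ2·sin²(Δλ/2)=0.1701664184; c=2·atan2(√a, √(1-a))=0.850420515; dist=6371·c=5418.029 ≈ 5418.0 km; running total=33603.0 km
Leg 4 bearing: y=sinΔλ·cosφ2=0.34390391, x=cosφ1·sinφ2-sinφ1·cosφ2·cosΔλ=0.66825844; θ=atan2(y, x)=27.2316° ≈ 27.2°
Leg 5: φ1=1.1193460, φ2=0.6565265, Δφ=-0.4628194, Δλ=2.5998617 rad; a=sin²(Δφ/2)+cosφ1·cosφ2·sin²(Δλ/2)=0.3734387685; c=2·atan2(√a, √(1-a))=1.314889856; dist=6371·c=8377.163 ≈ 8377.2 km; running total=41980.2 km
Leg 5 bearing: y=sinΔλ·cosφ2=0.40843135, x=cosφ1·sinφ2-sinφ1·cosφ2·cosΔλ=0.87699079; θ=atan2(y, x)=24.9723° ≈ 25.0°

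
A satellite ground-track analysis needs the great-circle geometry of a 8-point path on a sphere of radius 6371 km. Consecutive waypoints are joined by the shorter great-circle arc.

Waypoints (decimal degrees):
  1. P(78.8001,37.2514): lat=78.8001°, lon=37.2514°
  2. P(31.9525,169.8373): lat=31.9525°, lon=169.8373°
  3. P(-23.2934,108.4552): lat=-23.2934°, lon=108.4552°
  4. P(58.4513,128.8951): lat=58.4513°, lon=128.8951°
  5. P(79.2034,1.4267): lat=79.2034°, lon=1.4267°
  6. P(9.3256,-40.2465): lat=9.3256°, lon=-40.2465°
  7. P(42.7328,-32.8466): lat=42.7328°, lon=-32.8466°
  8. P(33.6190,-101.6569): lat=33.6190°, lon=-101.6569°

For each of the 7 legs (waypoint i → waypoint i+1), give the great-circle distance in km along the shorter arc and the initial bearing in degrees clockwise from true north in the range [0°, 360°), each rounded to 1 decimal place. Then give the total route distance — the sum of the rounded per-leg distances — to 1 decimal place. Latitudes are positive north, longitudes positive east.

Leg 1: dist=7332.7 km, bearing=43.2°
Leg 2: dist=8958.0 km, bearing=234.8°
Leg 3: dist=9284.0 km, bearing=10.6°
Leg 4: dist=4333.1 km, bearing=346.3°
Leg 5: dist=8084.7 km, bearing=223.4°
Leg 6: dist=3784.0 km, bearing=9.7°
Leg 7: dist=5933.2 km, bearing=284.6°
Total: 47709.7 km

Leg 1: φ1=1.3753212, φ2=0.5576763, Δφ=-0.8176449, Δλ=2.3140605 rad; a=sin²(Δφ/2)+cosφ1·cosφ2·sin²(Δλ/2)=0.2961922859; c=2·atan2(√a, √(1-a))=1.150955150; dist=6371·c=7332.735 ≈ 7332.7 km; running total=7332.7 km
Leg 1 bearing: y=sinΔλ·cosφ2=0.62471022, x=cosφ1·sinφ2-sinφ1·cosφ2·cosΔλ=0.66602313; θ=atan2(y, x)=43.1667° ≈ 43.2°
Leg 2: φ1=0.5576763, φ2=-0.4065465, Δφ=-0.9642229, Δλ=-1.0713197 rad; a=sin²(Δφ/2)+cosφ1·cosφ2·sin²(Δλ/2)=0.4180005161; c=2·atan2(√a, √(1-a))=1.406053173; dist=6371·c=8957.965 ≈ 8958.0 km; running total=16290.7 km
Leg 2 bearing: y=sinΔλ·cosφ2=-0.80628289, x=cosφ1·sinφ2-sinφ1·cosφ2·cosΔλ=-0.56834166; θ=atan2(y, x)=-125.1797° <0 so +360° → 234.8203° ≈ 234.8°
Leg 3: φ1=-0.4065465, φ2=1.0201676, Δφ=1.4267142, Δλ=0.3567436 rad; a=sin²(Δφ/2)+cosφ1·cosφ2·sin²(Δλ/2)=0.4433366906; c=2·atan2(√a, √(1-a))=1.457225721; dist=6371·c=9283.985 ≈ 9284.0 km; running total=25574.7 km
Leg 3 bearing: y=sinΔλ·cosφ2=0.18272242, x=cosφ1·sinφ2-sinφ1·cosφ2·cosΔλ=0.97661128; θ=atan2(y, x)=10.5974° ≈ 10.6°
Leg 4: φ1=1.0201676, φ2=1.3823601, Δφ=0.3621925, Δλ=-2.2247433 rad; a=sin²(Δφ/2)+cosφ1·cosφ2·sin²(Δλ/2)=0.1112561890; c=2·atan2(√a, √(1-a))=0.680135322; dist=6371·c=4333.142 ≈ 4333.1 km; running total=29907.8 km
Leg 4 bearing: y=sinΔλ·cosφ2=-0.14867622, x=cosφ1·sinφ2-sinφ1·cosφ2·cosΔλ=0.61107150; θ=atan2(y, x)=-13.6746° <0 so +360° → 346.3254° ≈ 346.3°
Leg 5: φ1=1.3823601, φ2=0.1627624, Δφ=-1.2195977, Δλ=-0.7273345 rad; a=sin²(Δφ/2)+cosφ1·cosφ2·sin²(Δλ/2)=0.3513761004; c=2·atan2(√a, √(1-a))=1.268987460; dist=6371·c=8084.719 ≈ 8084.7 km; running total=37992.5 km
Leg 5 bearing: y=sinΔλ·cosφ2=-0.65609358, x=cosφ1·sinφ2-sinφ1·cosφ2·cosΔλ=-0.69367496; θ=atan2(y, x)=-136.5949° <0 so +360° → 223.4051° ≈ 223.4°
Leg 6: φ1=0.1627624, φ2=0.7458281, Δφ=0.5830656, Δλ=0.1291526 rad; a=sin²(Δφ/2)+cosφ1·cosφ2·sin²(Δλ/2)=0.0856290250; c=2·atan2(√a, √(1-a))=0.593940398; dist=6371·c=3783.994 ≈ 3784.0 km; running total=41776.5 km
Leg 6 bearing: y=sinΔλ·cosφ2=0.09460248, x=cosφ1·sinφ2-sinφ1·cosφ2·cosΔλ=0.55157697; θ=atan2(y, x)=9.7323° ≈ 9.7°
Leg 7: φ1=0.7458281, φ2=0.5867622, Δφ=-0.1590658, Δλ=-1.2009663 rad; a=sin²(Δφ/2)+cosφ1·cosφ2·sin²(Δλ/2)=0.2016002296; c=2·atan2(√a, √(1-a))=0.931289819; dist=6371·c=5933.247 ≈ 5933.2 km; running total=47709.7 km
Leg 7 bearing: y=sinΔλ·cosφ2=-0.77643529, x=cosφ1·sinφ2-sinφ1·cosφ2·cosΔλ=0.20243161; θ=atan2(y, x)=-75.3872° <0 so +360° → 284.6128° ≈ 284.6°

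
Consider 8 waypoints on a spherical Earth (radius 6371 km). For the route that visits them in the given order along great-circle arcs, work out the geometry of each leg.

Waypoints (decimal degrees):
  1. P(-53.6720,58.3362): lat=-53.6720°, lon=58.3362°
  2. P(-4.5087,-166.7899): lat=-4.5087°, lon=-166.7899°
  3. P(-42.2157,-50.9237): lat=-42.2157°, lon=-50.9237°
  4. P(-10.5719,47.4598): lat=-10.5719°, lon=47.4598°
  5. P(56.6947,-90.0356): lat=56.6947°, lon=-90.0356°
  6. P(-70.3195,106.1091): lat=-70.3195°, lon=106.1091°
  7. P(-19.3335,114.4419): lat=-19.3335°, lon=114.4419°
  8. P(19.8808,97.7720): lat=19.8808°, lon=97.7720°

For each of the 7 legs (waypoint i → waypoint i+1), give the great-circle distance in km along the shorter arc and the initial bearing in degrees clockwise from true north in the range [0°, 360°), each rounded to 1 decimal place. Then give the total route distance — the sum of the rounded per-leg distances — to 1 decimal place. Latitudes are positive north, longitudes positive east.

Leg 1: φ1=-0.9367531, φ2=-0.0786917, Δφ=0.8580615, Δλ=-3.9291917 rad; a=sin²(Δφ/2)+cosφ1·cosφ2·sin²(Δλ/2)=0.6766734657; c=2·atan2(√a, √(1-a))=1.931942746; dist=6371·c=12308.407 ≈ 12308.4 km; running total=12308.4 km
Leg 1 bearing: y=sinΔλ·cosφ2=0.70646829, x=cosφ1·sinφ2-sinφ1·cosφ2·cosΔλ=-0.61322793; θ=atan2(y, x)=130.9586° ≈ 131.0°
Leg 2: φ1=-0.0786917, φ2=-0.7368030, Δφ=-0.6581113, Δλ=2.0222467 rad; a=sin²(Δφ/2)+cosφ1·cosφ2·sin²(Δλ/2)=0.6346455786; c=2·atan2(√a, √(1-a))=1.843453250; dist=6371·c=11744.641 ≈ 11744.6 km; running total=24053.0 km
Leg 2 bearing: y=sinΔλ·cosφ2=0.66642166, x=cosφ1·sinφ2-sinφ1·cosφ2·cosΔλ=-0.69524416; θ=atan2(y, x)=136.2126° ≈ 136.2°
Leg 3: φ1=-0.7368030, φ2=-0.1845145, Δφ=0.5522885, Δλ=1.7171160 rad; a=sin²(Δφ/2)+cosφ1·cosφ2·sin²(Δλ/2)=0.4914354191; c=2·atan2(√a, √(1-a))=1.553666327; dist=6371·c=9898.408 ≈ 9898.4 km; running total=33951.4 km
Leg 3 bearing: y=sinΔλ·cosφ2=0.97252119, x=cosφ1·sinφ2-sinφ1·cosφ2·cosΔλ=-0.23218338; θ=atan2(y, x)=103.4277° ≈ 103.4°
Leg 4: φ1=-0.1845145, φ2=0.9895092, Δφ=1.1740236, Δλ=-2.3997474 rad; a=sin²(Δφ/2)+cosφ1·cosφ2·sin²(Δλ/2)=0.7756367401; c=2·atan2(√a, √(1-a))=2.154686157; dist=6371·c=13727.506 ≈ 13727.5 km; running total=47678.9 km
Leg 4 bearing: y=sinΔλ·cosφ2=-0.37099917, x=cosφ1·sinφ2-sinφ1·cosφ2·cosΔλ=0.74729992; θ=atan2(y, x)=-26.4022° <0 so +360° → 333.5978° ≈ 333.6°
Leg 5: φ1=0.9895092, φ2=-1.2273068, Δφ=-2.2168160, Δλ=3.4233708 rad; a=sin²(Δφ/2)+cosφ1·cosφ2·sin²(Δλ/2)=0.9822831138; c=2·atan2(√a, √(1-a))=2.874590664; dist=6371·c=18314.017 ≈ 18314.0 km; running total=65992.9 km
Leg 5 bearing: y=sinΔλ·cosφ2=-0.09364500, x=cosφ1·sinφ2-sinφ1·cosφ2·cosΔλ=-0.24666294; θ=atan2(y, x)=-159.2109° <0 so +360° → 200.7891° ≈ 200.8°
Leg 6: φ1=-1.2273068, φ2=-0.3374332, Δφ=0.8898736, Δλ=0.1454348 rad; a=sin²(Δφ/2)+cosφ1·cosφ2·sin²(Δλ/2)=0.1869222885; c=2·atan2(√a, √(1-a))=0.894183789; dist=6371·c=5696.845 ≈ 5696.8 km; running total=71689.7 km
Leg 6 bearing: y=sinΔλ·cosφ2=0.13675010, x=cosφ1·sinφ2-sinφ1·cosφ2·cosΔλ=0.76761240; θ=atan2(y, x)=10.1013° ≈ 10.1°
Leg 7: φ1=-0.3374332, φ2=0.3469854, Δφ=0.6844186, Δλ=-0.2909446 rad; a=sin²(Δφ/2)+cosφ1·cosφ2·sin²(Δλ/2)=0.1312532558; c=2·atan2(√a, √(1-a))=0.741444931; dist=6371·c=4723.746 ≈ 4723.7 km; running total=76413.4 km
Leg 7 bearing: y=sinΔλ·cosφ2=-0.26976121, x=cosφ1·sinφ2-sinφ1·cosφ2·cosΔλ=0.61913831; θ=atan2(y, x)=-23.5430° <0 so +360° → 336.4570° ≈ 336.5°

Leg 1: dist=12308.4 km, bearing=131.0°
Leg 2: dist=11744.6 km, bearing=136.2°
Leg 3: dist=9898.4 km, bearing=103.4°
Leg 4: dist=13727.5 km, bearing=333.6°
Leg 5: dist=18314.0 km, bearing=200.8°
Leg 6: dist=5696.8 km, bearing=10.1°
Leg 7: dist=4723.7 km, bearing=336.5°
Total: 76413.4 km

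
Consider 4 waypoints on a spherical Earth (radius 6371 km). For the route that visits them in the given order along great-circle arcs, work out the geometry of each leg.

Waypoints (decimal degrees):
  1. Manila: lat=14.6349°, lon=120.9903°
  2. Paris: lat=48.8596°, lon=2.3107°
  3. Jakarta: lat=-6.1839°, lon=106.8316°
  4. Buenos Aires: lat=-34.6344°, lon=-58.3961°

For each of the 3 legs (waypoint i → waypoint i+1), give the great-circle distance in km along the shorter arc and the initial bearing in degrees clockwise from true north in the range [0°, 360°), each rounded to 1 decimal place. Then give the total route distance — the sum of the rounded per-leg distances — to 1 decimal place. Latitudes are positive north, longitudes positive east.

Leg 1: dist=10743.2 km, bearing=324.5°
Leg 2: dist=11585.3 km, bearing=83.1°
Leg 3: dist=15218.7 km, bearing=197.9°
Total: 37547.2 km

Leg 1: φ1=0.2554272, φ2=0.8527609, Δφ=0.5973337, Δλ=-2.0713498 rad; a=sin²(Δφ/2)+cosφ1·cosφ2·sin²(Δλ/2)=0.5576077363; c=2·atan2(√a, √(1-a))=1.686268241; dist=6371·c=10743.215 ≈ 10743.2 km; running total=10743.2 km
Leg 1 bearing: y=sinΔλ·cosφ2=-0.57719255, x=cosφ1·sinφ2-sinφ1·cosφ2·cosΔλ=0.80843933; θ=atan2(y, x)=-35.5253° <0 so +360° → 324.4747° ≈ 324.5°
Leg 2: φ1=0.8527609, φ2=-0.1079294, Δφ=-0.9606903, Δλ=1.8242338 rad; a=sin²(Δφ/2)+cosφ1·cosφ2·sin²(Δλ/2)=0.6225614953; c=2·atan2(√a, √(1-a))=1.818442878; dist=6371·c=11585.300 ≈ 11585.3 km; running total=22328.5 km
Leg 2 bearing: y=sinΔλ·cosφ2=0.96242339, x=cosφ1·sinφ2-sinφ1·cosφ2·cosΔλ=0.11685864; θ=atan2(y, x)=83.0770° ≈ 83.1°
Leg 3: φ1=-0.1079294, φ2=-0.6044843, Δφ=-0.4965549, Δλ=-2.8837674 rad; a=sin²(Δφ/2)+cosφ1·cosφ2·sin²(Δλ/2)=0.8648742620; c=2·atan2(√a, √(1-a))=2.388750397; dist=6371·c=15218.729 ≈ 15218.7 km; running total=37547.2 km
Leg 3 bearing: y=sinΔλ·cosφ2=-0.20979495, x=cosφ1·sinφ2-sinφ1·cosφ2·cosΔλ=-0.65073279; θ=atan2(y, x)=-162.1308° <0 so +360° → 197.8692° ≈ 197.9°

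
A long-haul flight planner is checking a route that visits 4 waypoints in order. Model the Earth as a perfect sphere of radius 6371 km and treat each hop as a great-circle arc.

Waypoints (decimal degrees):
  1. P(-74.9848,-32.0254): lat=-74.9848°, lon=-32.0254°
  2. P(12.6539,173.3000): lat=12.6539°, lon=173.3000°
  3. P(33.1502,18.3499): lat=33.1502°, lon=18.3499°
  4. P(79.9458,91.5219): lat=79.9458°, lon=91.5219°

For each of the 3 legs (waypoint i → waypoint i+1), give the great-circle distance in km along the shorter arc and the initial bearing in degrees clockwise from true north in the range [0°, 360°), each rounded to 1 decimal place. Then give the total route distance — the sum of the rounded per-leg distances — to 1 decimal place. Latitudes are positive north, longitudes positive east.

Leg 1: φ1=-1.3087316, φ2=0.2208522, Δφ=1.5295839, Δλ=3.5836043 rad; a=sin²(Δφ/2)+cosφ1·cosφ2·sin²(Δλ/2)=0.7200351502; c=2·atan2(√a, √(1-a))=2.026473287; dist=6371·c=12910.661 ≈ 12910.7 km; running total=12910.7 km
Leg 1 bearing: y=sinΔλ·cosφ2=-0.41736883, x=cosφ1·sinφ2-sinφ1·cosφ2·cosΔλ=-0.79507320; θ=atan2(y, x)=-152.3030° <0 so +360° → 207.6970° ≈ 207.7°
Leg 2: φ1=0.2208522, φ2=0.5785801, Δφ=0.3577279, Δλ=-2.7043894 rad; a=sin²(Δφ/2)+cosφ1·cosφ2·sin²(Δλ/2)=0.8101376362; c=2·atan2(√a, √(1-a))=2.239889922; dist=6371·c=14270.339 ≈ 14270.3 km; running total=27181.0 km
Leg 2 bearing: y=sinΔλ·cosφ2=-0.35449360, x=cosφ1·sinφ2-sinφ1·cosφ2·cosΔλ=0.69970914; θ=atan2(y, x)=-26.8681° <0 so +360° → 333.1319° ≈ 333.1°
Leg 3: φ1=0.5785801, φ2=1.3953174, Δφ=0.8167373, Δλ=1.2770923 rad; a=sin²(Δφ/2)+cosφ1·cosφ2·sin²(Δλ/2)=0.2096236362; c=2·atan2(√a, √(1-a))=0.951143305; dist=6371·c=6059.734 ≈ 6059.7 km; running total=33240.7 km
Leg 3 bearing: y=sinΔλ·cosφ2=0.16710387, x=cosφ1·sinφ2-sinφ1·cosφ2·cosΔλ=0.79674498; θ=atan2(y, x)=11.8451° ≈ 11.8°

Leg 1: dist=12910.7 km, bearing=207.7°
Leg 2: dist=14270.3 km, bearing=333.1°
Leg 3: dist=6059.7 km, bearing=11.8°
Total: 33240.7 km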